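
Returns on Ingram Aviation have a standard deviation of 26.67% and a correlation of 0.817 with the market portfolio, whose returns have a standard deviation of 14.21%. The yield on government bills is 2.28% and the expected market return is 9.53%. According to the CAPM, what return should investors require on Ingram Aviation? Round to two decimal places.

13.40%

β = ρ × σ_i / σ_m = 0.817 × 26.67% / 14.21% = 1.5334
MRP = 9.53% − 2.28% = 7.25%
E(R) = 2.28% + 1.5334 × 7.25% = 13.40%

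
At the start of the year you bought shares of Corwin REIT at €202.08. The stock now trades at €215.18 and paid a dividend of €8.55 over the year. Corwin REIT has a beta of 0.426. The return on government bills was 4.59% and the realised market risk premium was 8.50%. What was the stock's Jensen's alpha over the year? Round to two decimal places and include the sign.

+2.50%

Realised HPR = (P1 + D1 − P0) / P0 = (215.18 + 8.55 − 202.08) / 202.08 = 21.65 / 202.08 = 10.7136%
CAPM required = R_f + β·MRP = 4.59% + 0.426 × 8.50% = 8.21100%
α = realised − required = 10.7136% − 8.21100% = +2.50%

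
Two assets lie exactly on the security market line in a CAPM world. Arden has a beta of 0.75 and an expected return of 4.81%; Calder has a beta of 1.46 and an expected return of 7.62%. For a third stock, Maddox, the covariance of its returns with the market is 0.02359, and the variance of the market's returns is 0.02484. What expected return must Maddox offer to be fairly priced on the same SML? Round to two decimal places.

5.60%

MRP = (7.62% − 4.81%) / (1.46 − 0.75) = 3.9577%
R_f = 4.81% − 0.75 × 3.9577% = 1.8417%
β_Maddox = Cov / Var(R_m) = 0.02359 / 0.02484 = 0.9497
E(R_Maddox) = R_f + β × MRP = 1.8417% + 0.9497 × 3.9577% = 5.60%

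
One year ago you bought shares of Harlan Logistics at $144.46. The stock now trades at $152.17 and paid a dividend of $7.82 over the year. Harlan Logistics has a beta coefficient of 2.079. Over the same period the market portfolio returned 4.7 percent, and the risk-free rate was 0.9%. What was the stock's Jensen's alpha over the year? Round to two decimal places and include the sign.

+1.95%

Realised HPR = (P1 + D1 − P0) / P0 = (152.17 + 7.82 − 144.46) / 144.46 = 15.53 / 144.46 = 10.7504%
MRP = 4.7% − 0.9% = 3.80%
CAPM required = R_f + β·MRP = 0.9% + 2.079 × 3.8% = 8.8002%
α = realised − required = 10.7504% − 8.8002% = +1.95%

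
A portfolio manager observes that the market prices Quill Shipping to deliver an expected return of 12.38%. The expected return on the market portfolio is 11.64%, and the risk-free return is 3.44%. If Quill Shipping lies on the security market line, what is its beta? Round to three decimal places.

1.090

MRP = 11.64% − 3.44% = 8.20%
β = (E(R) − R_f) / MRP = (12.38% − 3.44%) / 8.20% = 8.94% / 8.20% = 1.090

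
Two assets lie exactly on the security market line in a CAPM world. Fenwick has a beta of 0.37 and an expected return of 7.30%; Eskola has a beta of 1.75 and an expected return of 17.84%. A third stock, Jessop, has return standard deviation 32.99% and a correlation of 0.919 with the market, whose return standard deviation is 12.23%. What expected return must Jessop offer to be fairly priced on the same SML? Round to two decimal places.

23.41%

MRP = (17.84% − 7.30%) / (1.75 − 0.37) = 7.6377%
R_f = 7.30% − 0.37 × 7.6377% = 4.4741%
β_Jessop = ρ·σ_i/σ_m = 0.919 × 32.99 / 12.23 = 2.4790
E(R_Jessop) = R_f + β × MRP = 4.4741% + 2.4790 × 7.6377% = 23.41%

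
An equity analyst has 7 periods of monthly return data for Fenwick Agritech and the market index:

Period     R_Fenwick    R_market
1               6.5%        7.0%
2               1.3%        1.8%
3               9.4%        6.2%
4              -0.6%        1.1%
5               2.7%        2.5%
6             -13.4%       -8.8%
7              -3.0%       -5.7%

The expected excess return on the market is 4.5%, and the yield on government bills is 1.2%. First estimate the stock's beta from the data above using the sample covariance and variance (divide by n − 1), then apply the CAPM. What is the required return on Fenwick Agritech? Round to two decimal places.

Mean R_i = (6.5 + 1.3 + 9.4 − 0.6 + 2.7 − 13.4 − 3.0) / 7 = 0.4143%
Mean R_m = (7.0 + 1.8 + 6.2 + 1.1 + 2.5 − 8.8 − 5.7) / 7 = 0.5857%
Σ(R_i − R̄_i)(R_m − R̄_m) = 245.5314  ⇒  Cov = 245.5314 / 6 = 40.9219
Σ(R_m − R̄_m)² = 205.6686  ⇒  Var(R_m) = 205.6686 / 6 = 34.2781
β = Cov / Var(R_m) = 40.9219 / 34.2781 = 1.1938
E(R) = R_f + β × MRP = 1.2% + 1.1938 × 4.5% = 6.57%

6.57%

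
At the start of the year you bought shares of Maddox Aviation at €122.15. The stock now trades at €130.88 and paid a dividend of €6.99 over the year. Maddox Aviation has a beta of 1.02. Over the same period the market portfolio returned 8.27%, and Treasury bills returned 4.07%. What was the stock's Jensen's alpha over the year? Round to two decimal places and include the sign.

Realised HPR = (P1 + D1 − P0) / P0 = (130.88 + 6.99 − 122.15) / 122.15 = 15.72 / 122.15 = 12.8694%
MRP = 8.27% − 4.07% = 4.20%
CAPM required = R_f + β·MRP = 4.07% + 1.02 × 4.20% = 8.3540%
α = realised − required = 12.8694% − 8.3540% = +4.52%

+4.52%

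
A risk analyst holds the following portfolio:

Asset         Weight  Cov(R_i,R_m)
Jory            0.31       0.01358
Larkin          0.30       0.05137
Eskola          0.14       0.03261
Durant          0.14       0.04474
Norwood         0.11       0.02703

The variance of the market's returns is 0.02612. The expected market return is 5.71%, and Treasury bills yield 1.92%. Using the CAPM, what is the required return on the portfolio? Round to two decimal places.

β_Jory = 0.01358 / 0.02612 = 0.5199
β_Larkin = 0.05137 / 0.02612 = 1.9667
β_Eskola = 0.03261 / 0.02612 = 1.2485
β_Durant = 0.04474 / 0.02612 = 1.7129
β_Norwood = 0.02703 / 0.02612 = 1.0348
β_P = Σ w_i β_i = 0.31×0.5199 + 0.30×1.9667 + 0.14×1.2485 + 0.14×1.7129 + 0.11×1.0348 = 1.2796
MRP = 5.71% − 1.92% = 3.79%
E(R_P) = R_f + β_P × MRP = 1.92% + 1.2796 × 3.79% = 6.77%

6.77%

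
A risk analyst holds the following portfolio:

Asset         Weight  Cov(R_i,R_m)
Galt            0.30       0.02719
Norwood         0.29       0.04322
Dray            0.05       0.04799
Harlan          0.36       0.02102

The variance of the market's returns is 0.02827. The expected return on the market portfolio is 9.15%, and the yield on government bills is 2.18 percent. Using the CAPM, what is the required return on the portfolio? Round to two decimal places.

β_Galt = 0.02719 / 0.02827 = 0.9618
β_Norwood = 0.04322 / 0.02827 = 1.5288
β_Dray = 0.04799 / 0.02827 = 1.6976
β_Harlan = 0.02102 / 0.02827 = 0.7435
β_P = Σ w_i β_i = 0.30×0.9618 + 0.29×1.5288 + 0.05×1.6976 + 0.36×0.7435 = 1.0844
MRP = 9.15% − 2.18% = 6.97%
E(R_P) = R_f + β_P × MRP = 2.18% + 1.0844 × 6.97% = 9.74%

9.74%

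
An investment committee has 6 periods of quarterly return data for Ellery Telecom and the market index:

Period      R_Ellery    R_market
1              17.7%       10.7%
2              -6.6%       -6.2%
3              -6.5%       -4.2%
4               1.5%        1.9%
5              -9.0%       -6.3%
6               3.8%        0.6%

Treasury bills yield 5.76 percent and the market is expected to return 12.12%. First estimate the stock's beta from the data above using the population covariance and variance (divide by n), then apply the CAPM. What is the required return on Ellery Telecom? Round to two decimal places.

Mean R_i = (17.7 − 6.6 − 6.5 + 1.5 − 9.0 + 3.8) / 6 = 0.1500%
Mean R_m = (10.7 − 6.2 − 4.2 + 1.9 − 6.3 + 0.6) / 6 = -0.5833%
Σ(R_i − R̄_i)(R_m − R̄_m) = 319.9650  ⇒  Cov = 319.9650 / 6 = 53.3275
Σ(R_m − R̄_m)² = 212.1883  ⇒  Var(R_m) = 212.1883 / 6 = 35.3647
β = Cov / Var(R_m) = 53.3275 / 35.3647 = 1.5079
MRP = 12.12% − 5.76% = 6.36%
E(R) = R_f + β × MRP = 5.76% + 1.5079 × 6.36% = 15.35%

15.35%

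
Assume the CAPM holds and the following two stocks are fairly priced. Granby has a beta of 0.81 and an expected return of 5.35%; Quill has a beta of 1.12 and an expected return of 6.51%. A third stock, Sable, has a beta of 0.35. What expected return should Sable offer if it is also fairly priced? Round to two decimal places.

MRP (SML slope) = (6.51% − 5.35%) / (1.12 − 0.81) = 1.16% / 0.31 = 3.7419%
R_f (intercept) = 5.35% − 0.81 × 3.7419% = 2.3191%
E(R_Sable) = R_f + β × MRP = 2.3191% + 0.35 × 3.7419% = 3.63%

3.63%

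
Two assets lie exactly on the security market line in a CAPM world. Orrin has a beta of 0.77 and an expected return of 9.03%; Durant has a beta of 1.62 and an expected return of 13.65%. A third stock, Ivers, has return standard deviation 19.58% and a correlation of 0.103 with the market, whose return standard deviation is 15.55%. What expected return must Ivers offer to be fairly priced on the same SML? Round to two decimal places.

MRP = (13.65% − 9.03%) / (1.62 − 0.77) = 5.4353%
R_f = 9.03% − 0.77 × 5.4353% = 4.8448%
β_Ivers = ρ·σ_i/σ_m = 0.103 × 19.58 / 15.55 = 0.1297
E(R_Ivers) = R_f + β × MRP = 4.8448% + 0.1297 × 5.4353% = 5.55%

5.55%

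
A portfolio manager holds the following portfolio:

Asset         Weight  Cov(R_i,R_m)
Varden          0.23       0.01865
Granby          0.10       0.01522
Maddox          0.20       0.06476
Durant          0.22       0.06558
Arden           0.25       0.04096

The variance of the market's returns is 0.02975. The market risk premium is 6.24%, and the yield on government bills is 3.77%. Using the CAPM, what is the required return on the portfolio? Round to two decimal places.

β_Varden = 0.01865 / 0.02975 = 0.6269
β_Granby = 0.01522 / 0.02975 = 0.5116
β_Maddox = 0.06476 / 0.02975 = 2.1768
β_Durant = 0.06558 / 0.02975 = 2.2044
β_Arden = 0.04096 / 0.02975 = 1.3768
β_P = Σ w_i β_i = 0.23×0.6269 + 0.10×0.5116 + 0.20×2.1768 + 0.22×2.2044 + 0.25×1.3768 = 1.4599
E(R_P) = R_f + β_P × MRP = 3.77% + 1.4599 × 6.24% = 12.88%

12.88%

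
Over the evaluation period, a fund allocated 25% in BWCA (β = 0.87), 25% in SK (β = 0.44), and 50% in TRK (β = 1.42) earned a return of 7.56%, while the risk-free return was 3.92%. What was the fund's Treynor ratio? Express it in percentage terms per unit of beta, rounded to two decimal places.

3.51%

β_P = 0.25×0.87 + 0.25×0.44 + 0.50×1.42 = 1.0375
Treynor = (R_P − R_f) / β_P = (7.56% − 3.92%) / 1.0375 = 3.64% / 1.0375 = 3.51%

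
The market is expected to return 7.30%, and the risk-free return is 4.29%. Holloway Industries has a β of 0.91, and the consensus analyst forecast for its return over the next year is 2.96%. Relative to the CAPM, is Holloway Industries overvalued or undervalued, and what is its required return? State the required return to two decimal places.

MRP = 7.30% − 4.29% = 3.01%
Required return = R_f + β·MRP = 4.29% + 0.91 × 3.01% = 7.03%
Forecast 2.96% < required 7.03% → the stock plots below the SML → overvalued.

Overvalued; required return 7.03%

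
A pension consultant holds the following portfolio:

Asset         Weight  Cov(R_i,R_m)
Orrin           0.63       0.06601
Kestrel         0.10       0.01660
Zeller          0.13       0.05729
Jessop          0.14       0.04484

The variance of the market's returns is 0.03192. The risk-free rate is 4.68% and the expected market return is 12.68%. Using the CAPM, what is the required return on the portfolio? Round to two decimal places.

β_Orrin = 0.06601 / 0.03192 = 2.0680
β_Kestrel = 0.01660 / 0.03192 = 0.5201
β_Zeller = 0.05729 / 0.03192 = 1.7948
β_Jessop = 0.04484 / 0.03192 = 1.4048
β_P = Σ w_i β_i = 0.63×2.0680 + 0.10×0.5201 + 0.13×1.7948 + 0.14×1.4048 = 1.7848
MRP = 12.68% − 4.68% = 8.00%
E(R_P) = R_f + β_P × MRP = 4.68% + 1.7848 × 8.00% = 18.96%

18.96%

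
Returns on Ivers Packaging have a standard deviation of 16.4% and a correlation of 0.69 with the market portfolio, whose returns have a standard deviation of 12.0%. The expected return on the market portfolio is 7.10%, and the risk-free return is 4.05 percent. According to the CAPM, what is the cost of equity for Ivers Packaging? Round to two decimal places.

β = ρ × σ_i / σ_m = 0.69 × 16.4% / 12.0% = 0.9430
MRP = 7.10% − 4.05% = 3.05%
E(R) = 4.05% + 0.9430 × 3.05% = 6.93%

6.93%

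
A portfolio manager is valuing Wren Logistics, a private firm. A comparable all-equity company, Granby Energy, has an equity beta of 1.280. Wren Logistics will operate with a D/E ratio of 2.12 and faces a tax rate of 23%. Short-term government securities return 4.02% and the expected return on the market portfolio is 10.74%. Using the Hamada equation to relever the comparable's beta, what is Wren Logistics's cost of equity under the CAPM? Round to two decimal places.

β_L = β_U × [1 + (1 − t)(D/E)] = 1.280 × [1 + (1 − 0.23) × 2.12]
    = 1.280 × [1 + 0.77 × 2.12] = 1.280 × 2.6324 = 3.3695
MRP = 10.74% − 4.02% = 6.72%
E(R) = R_f + β_L × MRP = 4.02% + 3.3695 × 6.72% = 26.66%

26.66%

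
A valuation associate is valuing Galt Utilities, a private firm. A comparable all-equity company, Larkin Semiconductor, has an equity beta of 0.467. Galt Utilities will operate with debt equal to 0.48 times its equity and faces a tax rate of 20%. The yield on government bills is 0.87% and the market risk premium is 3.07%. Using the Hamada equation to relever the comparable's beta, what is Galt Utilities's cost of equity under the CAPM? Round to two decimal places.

2.85%

β_L = β_U × [1 + (1 − t)(D/E)] = 0.467 × [1 + (1 − 0.20) × 0.48]
    = 0.467 × [1 + 0.80 × 0.48] = 0.467 × 1.3840 = 0.6463
E(R) = R_f + β_L × MRP = 0.87% + 0.6463 × 3.07% = 2.85%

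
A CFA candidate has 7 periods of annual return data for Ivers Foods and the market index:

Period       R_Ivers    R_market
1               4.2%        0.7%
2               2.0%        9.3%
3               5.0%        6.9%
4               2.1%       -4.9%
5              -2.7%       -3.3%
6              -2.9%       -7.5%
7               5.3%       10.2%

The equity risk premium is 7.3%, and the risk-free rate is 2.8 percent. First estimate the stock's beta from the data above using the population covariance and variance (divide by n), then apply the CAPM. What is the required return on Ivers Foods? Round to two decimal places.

5.36%

Mean R_i = (4.2 + 2.0 + 5.0 + 2.1 − 2.7 − 2.9 + 5.3) / 7 = 1.8571%
Mean R_m = (0.7 + 9.3 + 6.9 − 4.9 − 3.3 − 7.5 + 10.2) / 7 = 1.6286%
Σ(R_i − R̄_i)(R_m − R̄_m) = 109.2986  ⇒  Cov = 109.2986 / 7 = 15.6141
Σ(R_m − R̄_m)² = 311.2143  ⇒  Var(R_m) = 311.2143 / 7 = 44.4592
β = Cov / Var(R_m) = 15.6141 / 44.4592 = 0.3512
E(R) = R_f + β × MRP = 2.8% + 0.3512 × 7.3% = 5.36%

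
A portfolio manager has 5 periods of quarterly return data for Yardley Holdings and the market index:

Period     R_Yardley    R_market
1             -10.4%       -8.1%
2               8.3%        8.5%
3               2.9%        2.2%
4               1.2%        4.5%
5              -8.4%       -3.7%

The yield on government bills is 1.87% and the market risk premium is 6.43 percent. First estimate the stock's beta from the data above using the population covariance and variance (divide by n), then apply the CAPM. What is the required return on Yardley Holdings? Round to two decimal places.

9.32%

Mean R_i = (-10.4 + 8.3 + 2.9 + 1.2 − 8.4) / 5 = -1.2800%
Mean R_m = (-8.1 + 8.5 + 2.2 + 4.5 − 3.7) / 5 = 0.6800%
Σ(R_i − R̄_i)(R_m − R̄_m) = 202.0020  ⇒  Cov = 202.0020 / 5 = 40.4004
Σ(R_m − R̄_m)² = 174.3280  ⇒  Var(R_m) = 174.3280 / 5 = 34.8656
β = Cov / Var(R_m) = 40.4004 / 34.8656 = 1.1587
E(R) = R_f + β × MRP = 1.87% + 1.1587 × 6.43% = 9.32%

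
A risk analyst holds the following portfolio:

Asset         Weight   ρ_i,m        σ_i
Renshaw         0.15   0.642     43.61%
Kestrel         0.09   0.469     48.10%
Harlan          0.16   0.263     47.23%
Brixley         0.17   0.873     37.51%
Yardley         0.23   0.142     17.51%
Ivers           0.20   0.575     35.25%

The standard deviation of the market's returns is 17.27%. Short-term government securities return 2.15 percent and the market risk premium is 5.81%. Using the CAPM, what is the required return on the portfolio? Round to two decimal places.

8.34%

β_Renshaw = 0.642 × 43.61% / 17.27% = 1.6212
β_Kestrel = 0.469 × 48.10% / 17.27% = 1.3062
β_Harlan = 0.263 × 47.23% / 17.27% = 0.7193
β_Brixley = 0.873 × 37.51% / 17.27% = 1.8961
β_Yardley = 0.142 × 17.51% / 17.27% = 0.1440
β_Ivers = 0.575 × 35.25% / 17.27% = 1.1736
β_P = Σ w_i β_i = 0.15×1.6212 + 0.09×1.3062 + 0.16×0.7193 + 0.17×1.8961 + 0.23×0.1440 + 0.20×1.1736 = 1.0660
E(R_P) = R_f + β_P × MRP = 2.15% + 1.0660 × 5.81% = 8.34%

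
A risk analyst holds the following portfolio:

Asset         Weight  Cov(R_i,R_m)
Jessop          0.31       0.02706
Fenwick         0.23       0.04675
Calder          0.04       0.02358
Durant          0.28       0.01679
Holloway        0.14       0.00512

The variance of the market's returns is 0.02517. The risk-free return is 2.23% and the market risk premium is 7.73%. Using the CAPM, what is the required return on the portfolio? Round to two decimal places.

10.06%

β_Jessop = 0.02706 / 0.02517 = 1.0751
β_Fenwick = 0.04675 / 0.02517 = 1.8574
β_Calder = 0.02358 / 0.02517 = 0.9368
β_Durant = 0.01679 / 0.02517 = 0.6671
β_Holloway = 0.00512 / 0.02517 = 0.2034
β_P = Σ w_i β_i = 0.31×1.0751 + 0.23×1.8574 + 0.04×0.9368 + 0.28×0.6671 + 0.14×0.2034 = 1.0132
E(R_P) = R_f + β_P × MRP = 2.23% + 1.0132 × 7.73% = 10.06%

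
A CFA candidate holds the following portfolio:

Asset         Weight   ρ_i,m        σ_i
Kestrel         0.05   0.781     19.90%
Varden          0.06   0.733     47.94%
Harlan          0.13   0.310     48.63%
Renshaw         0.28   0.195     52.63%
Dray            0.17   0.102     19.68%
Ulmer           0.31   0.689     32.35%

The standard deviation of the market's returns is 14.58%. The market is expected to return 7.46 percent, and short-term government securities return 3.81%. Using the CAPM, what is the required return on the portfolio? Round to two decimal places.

7.56%

β_Kestrel = 0.781 × 19.90% / 14.58% = 1.0660
β_Varden = 0.733 × 47.94% / 14.58% = 2.4102
β_Harlan = 0.310 × 48.63% / 14.58% = 1.0340
β_Renshaw = 0.195 × 52.63% / 14.58% = 0.7039
β_Dray = 0.102 × 19.68% / 14.58% = 0.1377
β_Ulmer = 0.689 × 32.35% / 14.58% = 1.5287
β_P = Σ w_i β_i = 0.05×1.0660 + 0.06×2.4102 + 0.13×1.0340 + 0.28×0.7039 + 0.17×0.1377 + 0.31×1.5287 = 1.0267
MRP = 7.46% − 3.81% = 3.65%
E(R_P) = R_f + β_P × MRP = 3.81% + 1.0267 × 3.65% = 7.56%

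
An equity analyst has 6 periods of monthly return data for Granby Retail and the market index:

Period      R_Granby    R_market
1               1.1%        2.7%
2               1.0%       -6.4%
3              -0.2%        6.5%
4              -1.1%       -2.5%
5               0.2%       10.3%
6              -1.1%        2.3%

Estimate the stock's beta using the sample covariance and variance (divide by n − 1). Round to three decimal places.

Mean R_i = (1.1 + 1.0 − 0.2 − 1.1 + 0.2 − 1.1) / 6 = -0.0167%
Mean R_m = (2.7 − 6.4 + 6.5 − 2.5 + 10.3 + 2.3) / 6 = 2.1500%
Σ(R_i − R̄_i)(R_m − R̄_m) = -2.2350  ⇒  Cov = -2.2350 / 5 = -0.4470
Σ(R_m − R̄_m)² = 180.3950  ⇒  Var(R_m) = 180.3950 / 5 = 36.0790
β = Cov / Var(R_m) = -0.4470 / 36.0790 = -0.0124

-0.012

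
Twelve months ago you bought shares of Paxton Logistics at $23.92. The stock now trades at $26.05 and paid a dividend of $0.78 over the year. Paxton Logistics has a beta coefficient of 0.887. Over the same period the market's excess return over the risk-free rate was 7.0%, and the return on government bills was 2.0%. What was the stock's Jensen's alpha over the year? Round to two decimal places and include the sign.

Realised HPR = (P1 + D1 − P0) / P0 = (26.05 + 0.78 − 23.92) / 23.92 = 2.91 / 23.92 = 12.1656%
CAPM required = R_f + β·MRP = 2.0% + 0.887 × 7.0% = 8.2090%
α = realised − required = 12.1656% − 8.2090% = +3.96%

+3.96%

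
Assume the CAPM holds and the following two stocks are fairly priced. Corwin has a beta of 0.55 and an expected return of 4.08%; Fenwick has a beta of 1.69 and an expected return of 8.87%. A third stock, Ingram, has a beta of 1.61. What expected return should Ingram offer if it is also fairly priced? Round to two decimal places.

8.53%

MRP (SML slope) = (8.87% − 4.08%) / (1.69 − 0.55) = 4.79% / 1.14 = 4.2018%
R_f (intercept) = 4.08% − 0.55 × 4.2018% = 1.7690%
E(R_Ingram) = R_f + β × MRP = 1.7690% + 1.61 × 4.2018% = 8.53%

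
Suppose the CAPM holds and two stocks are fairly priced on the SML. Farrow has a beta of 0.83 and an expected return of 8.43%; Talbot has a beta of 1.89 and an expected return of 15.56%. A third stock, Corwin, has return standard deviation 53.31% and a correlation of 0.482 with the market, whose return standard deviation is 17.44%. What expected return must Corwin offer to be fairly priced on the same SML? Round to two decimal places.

12.76%

MRP = (15.56% − 8.43%) / (1.89 − 0.83) = 6.7264%
R_f = 8.43% − 0.83 × 6.7264% = 2.8471%
β_Corwin = ρ·σ_i/σ_m = 0.482 × 53.31 / 17.44 = 1.4734
E(R_Corwin) = R_f + β × MRP = 2.8471% + 1.4734 × 6.7264% = 12.76%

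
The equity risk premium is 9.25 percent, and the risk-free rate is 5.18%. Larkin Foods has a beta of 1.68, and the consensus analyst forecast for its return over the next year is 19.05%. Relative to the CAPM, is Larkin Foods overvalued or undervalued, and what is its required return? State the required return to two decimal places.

Overvalued; required return 20.72%

Required return = R_f + β·MRP = 5.18% + 1.68 × 9.25% = 20.72%
Forecast 19.05% < required 20.72% → the stock plots below the SML → overvalued.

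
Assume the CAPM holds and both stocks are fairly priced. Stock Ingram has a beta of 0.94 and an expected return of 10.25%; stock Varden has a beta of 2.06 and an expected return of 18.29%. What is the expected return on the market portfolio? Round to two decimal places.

Both satisfy E(R) = R_f + β·MRP, so the slope of the SML is
MRP = (18.29% − 10.25%) / (2.06 − 0.94) = 8.04% / 1.12 = 7.1786%
R_f = E(R_Ingram) − β_Ingram·MRP = 10.25% − 0.94 × 7.1786% = 3.5021%
E(R_m) = R_f + MRP = 3.5021% + 7.1786% = 10.68%

10.68%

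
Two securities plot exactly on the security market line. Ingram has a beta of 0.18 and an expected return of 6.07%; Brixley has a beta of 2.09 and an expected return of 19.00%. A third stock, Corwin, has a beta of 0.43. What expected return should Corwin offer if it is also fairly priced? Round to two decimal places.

MRP (SML slope) = (19.00% − 6.07%) / (2.09 − 0.18) = 12.93% / 1.91 = 6.7696%
R_f (intercept) = 6.07% − 0.18 × 6.7696% = 4.8515%
E(R_Corwin) = R_f + β × MRP = 4.8515% + 0.43 × 6.7696% = 7.76%

7.76%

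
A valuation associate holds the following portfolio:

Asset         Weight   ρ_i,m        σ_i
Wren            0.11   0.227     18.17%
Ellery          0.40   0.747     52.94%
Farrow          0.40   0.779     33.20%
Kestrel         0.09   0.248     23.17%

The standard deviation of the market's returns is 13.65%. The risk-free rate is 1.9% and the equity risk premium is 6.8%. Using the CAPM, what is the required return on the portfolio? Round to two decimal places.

β_Wren = 0.227 × 18.17% / 13.65% = 0.3022
β_Ellery = 0.747 × 52.94% / 13.65% = 2.8972
β_Farrow = 0.779 × 33.20% / 13.65% = 1.8947
β_Kestrel = 0.248 × 23.17% / 13.65% = 0.4210
β_P = Σ w_i β_i = 0.11×0.3022 + 0.40×2.8972 + 0.40×1.8947 + 0.09×0.4210 = 1.9879
E(R_P) = R_f + β_P × MRP = 1.9% + 1.9879 × 6.8% = 15.42%

15.42%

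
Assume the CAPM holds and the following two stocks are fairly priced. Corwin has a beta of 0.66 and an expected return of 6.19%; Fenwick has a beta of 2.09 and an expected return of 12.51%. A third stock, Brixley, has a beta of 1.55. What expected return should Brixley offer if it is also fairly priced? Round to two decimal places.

10.12%

MRP (SML slope) = (12.51% − 6.19%) / (2.09 − 0.66) = 6.32% / 1.43 = 4.4196%
R_f (intercept) = 6.19% − 0.66 × 4.4196% = 3.2731%
E(R_Brixley) = R_f + β × MRP = 3.2731% + 1.55 × 4.4196% = 10.12%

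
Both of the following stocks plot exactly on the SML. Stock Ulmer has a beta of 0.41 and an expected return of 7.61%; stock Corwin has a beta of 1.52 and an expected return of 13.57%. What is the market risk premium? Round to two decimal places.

5.37%

Both satisfy E(R) = R_f + β·MRP, so the slope of the SML is
MRP = (13.57% − 7.61%) / (1.52 − 0.41) = 5.96% / 1.11 = 5.3694%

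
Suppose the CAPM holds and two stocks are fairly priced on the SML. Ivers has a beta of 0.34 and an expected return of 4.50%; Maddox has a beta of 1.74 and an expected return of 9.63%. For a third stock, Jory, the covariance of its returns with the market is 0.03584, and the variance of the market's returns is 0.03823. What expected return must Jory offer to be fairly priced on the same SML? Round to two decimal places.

MRP = (9.63% − 4.50%) / (1.74 − 0.34) = 3.6643%
R_f = 4.50% − 0.34 × 3.6643% = 3.2541%
β_Jory = Cov / Var(R_m) = 0.03584 / 0.03823 = 0.9375
E(R_Jory) = R_f + β × MRP = 3.2541% + 0.9375 × 3.6643% = 6.69%

6.69%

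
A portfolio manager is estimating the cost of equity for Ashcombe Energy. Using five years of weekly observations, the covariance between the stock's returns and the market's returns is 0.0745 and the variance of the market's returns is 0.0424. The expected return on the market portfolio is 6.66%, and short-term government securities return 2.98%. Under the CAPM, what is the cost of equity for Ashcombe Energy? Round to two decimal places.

β = Cov(R_i, R_m) / Var(R_m) = 0.0745 / 0.0424 = 1.7571
MRP = 6.66% − 2.98% = 3.68%
E(R) = R_f + β × MRP = 2.98% + 1.7571 × 3.68% = 9.45%

9.45%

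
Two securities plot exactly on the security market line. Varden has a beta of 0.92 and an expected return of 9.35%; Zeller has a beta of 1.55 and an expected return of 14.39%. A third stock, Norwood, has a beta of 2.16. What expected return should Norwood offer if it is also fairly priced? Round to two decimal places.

MRP (SML slope) = (14.39% − 9.35%) / (1.55 − 0.92) = 5.04% / 0.63 = 8.0000%
R_f (intercept) = 9.35% − 0.92 × 8.0000% = 1.9900%
E(R_Norwood) = R_f + β × MRP = 1.9900% + 2.16 × 8.0000% = 19.27%

19.27%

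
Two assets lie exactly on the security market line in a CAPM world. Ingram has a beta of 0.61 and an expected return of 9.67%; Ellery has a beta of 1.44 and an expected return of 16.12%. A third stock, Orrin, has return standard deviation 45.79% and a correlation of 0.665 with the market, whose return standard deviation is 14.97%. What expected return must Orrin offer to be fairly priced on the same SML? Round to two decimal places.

MRP = (16.12% − 9.67%) / (1.44 − 0.61) = 7.7711%
R_f = 9.67% − 0.61 × 7.7711% = 4.9296%
β_Orrin = ρ·σ_i/σ_m = 0.665 × 45.79 / 14.97 = 2.0341
E(R_Orrin) = R_f + β × MRP = 4.9296% + 2.0341 × 7.7711% = 20.74%

20.74%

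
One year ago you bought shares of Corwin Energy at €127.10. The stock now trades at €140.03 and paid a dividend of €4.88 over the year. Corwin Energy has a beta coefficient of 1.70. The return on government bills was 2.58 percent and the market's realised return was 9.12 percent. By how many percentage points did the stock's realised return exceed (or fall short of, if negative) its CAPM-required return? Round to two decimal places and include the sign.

+0.31%

Realised HPR = (P1 + D1 − P0) / P0 = (140.03 + 4.88 − 127.10) / 127.10 = 17.81 / 127.10 = 14.0126%
MRP = 9.12% − 2.58% = 6.54%
CAPM required = R_f + β·MRP = 2.58% + 1.70 × 6.54% = 13.6980%
α = realised − required = 14.0126% − 13.6980% = +0.31%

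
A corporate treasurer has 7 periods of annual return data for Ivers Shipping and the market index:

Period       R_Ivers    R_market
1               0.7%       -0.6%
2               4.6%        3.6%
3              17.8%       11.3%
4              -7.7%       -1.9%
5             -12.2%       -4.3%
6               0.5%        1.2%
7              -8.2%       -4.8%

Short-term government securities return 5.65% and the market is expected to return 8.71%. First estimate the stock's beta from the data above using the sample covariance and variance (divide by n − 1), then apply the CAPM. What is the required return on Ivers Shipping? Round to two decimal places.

Mean R_i = (0.7 + 4.6 + 17.8 − 7.7 − 12.2 + 0.5 − 8.2) / 7 = -0.6429%
Mean R_m = (-0.6 + 3.6 + 11.3 − 1.9 − 4.3 + 1.2 − 4.8) / 7 = 0.6429%
Σ(R_i − R̄_i)(R_m − R̄_m) = 327.2229  ⇒  Cov = 327.2229 / 6 = 54.5372
Σ(R_m − R̄_m)² = 184.6971  ⇒  Var(R_m) = 184.6971 / 6 = 30.7829
β = Cov / Var(R_m) = 54.5372 / 30.7829 = 1.7717
MRP = 8.71% − 5.65% = 3.06%
E(R) = R_f + β × MRP = 5.65% + 1.7717 × 3.06% = 11.07%

11.07%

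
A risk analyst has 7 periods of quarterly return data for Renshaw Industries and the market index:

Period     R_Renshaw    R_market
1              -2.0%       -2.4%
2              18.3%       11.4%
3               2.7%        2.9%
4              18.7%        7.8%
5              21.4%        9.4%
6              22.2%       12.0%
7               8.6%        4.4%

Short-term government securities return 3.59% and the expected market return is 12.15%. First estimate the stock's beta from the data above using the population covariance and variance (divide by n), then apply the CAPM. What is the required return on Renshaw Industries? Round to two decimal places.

18.92%

Mean R_i = (-2.0 + 18.3 + 2.7 + 18.7 + 21.4 + 22.2 + 8.6) / 7 = 12.8429%
Mean R_m = (-2.4 + 11.4 + 2.9 + 7.8 + 9.4 + 12.0 + 4.4) / 7 = 6.5000%
Σ(R_i − R̄_i)(R_m − R̄_m) = 288.1600  ⇒  Cov = 288.1600 / 7 = 41.1657
Σ(R_m − R̄_m)² = 160.9400  ⇒  Var(R_m) = 160.9400 / 7 = 22.9914
β = Cov / Var(R_m) = 41.1657 / 22.9914 = 1.7905
MRP = 12.15% − 3.59% = 8.56%
E(R) = R_f + β × MRP = 3.59% + 1.7905 × 8.56% = 18.92%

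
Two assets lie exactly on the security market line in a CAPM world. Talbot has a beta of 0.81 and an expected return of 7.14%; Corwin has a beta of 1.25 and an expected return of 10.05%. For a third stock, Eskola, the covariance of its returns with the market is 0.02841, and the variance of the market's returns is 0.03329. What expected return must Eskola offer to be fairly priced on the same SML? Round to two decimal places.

7.43%

MRP = (10.05% − 7.14%) / (1.25 − 0.81) = 6.6136%
R_f = 7.14% − 0.81 × 6.6136% = 1.7830%
β_Eskola = Cov / Var(R_m) = 0.02841 / 0.03329 = 0.8534
E(R_Eskola) = R_f + β × MRP = 1.7830% + 0.8534 × 6.6136% = 7.43%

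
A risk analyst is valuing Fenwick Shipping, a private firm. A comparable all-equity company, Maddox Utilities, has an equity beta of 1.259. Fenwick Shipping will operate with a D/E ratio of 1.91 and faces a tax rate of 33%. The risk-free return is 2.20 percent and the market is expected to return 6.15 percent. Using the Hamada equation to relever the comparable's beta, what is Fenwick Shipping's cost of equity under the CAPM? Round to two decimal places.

13.54%

β_L = β_U × [1 + (1 − t)(D/E)] = 1.259 × [1 + (1 − 0.33) × 1.91]
    = 1.259 × [1 + 0.67 × 1.91] = 1.259 × 2.2797 = 2.8701
MRP = 6.15% − 2.20% = 3.95%
E(R) = R_f + β_L × MRP = 2.20% + 2.8701 × 3.95% = 13.54%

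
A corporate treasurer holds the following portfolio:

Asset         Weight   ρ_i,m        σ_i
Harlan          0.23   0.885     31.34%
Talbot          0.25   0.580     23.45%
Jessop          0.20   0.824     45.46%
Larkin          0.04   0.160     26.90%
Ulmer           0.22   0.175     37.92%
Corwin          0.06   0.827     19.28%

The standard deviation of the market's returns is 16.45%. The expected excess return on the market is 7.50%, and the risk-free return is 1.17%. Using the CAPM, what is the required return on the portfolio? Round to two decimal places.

10.22%

β_Harlan = 0.885 × 31.34% / 16.45% = 1.6861
β_Talbot = 0.580 × 23.45% / 16.45% = 0.8268
β_Jessop = 0.824 × 45.46% / 16.45% = 2.2771
β_Larkin = 0.160 × 26.90% / 16.45% = 0.2616
β_Ulmer = 0.175 × 37.92% / 16.45% = 0.4034
β_Corwin = 0.827 × 19.28% / 16.45% = 0.9693
β_P = Σ w_i β_i = 0.23×1.6861 + 0.25×0.8268 + 0.20×2.2771 + 0.04×0.2616 + 0.22×0.4034 + 0.06×0.9693 = 1.2073
E(R_P) = R_f + β_P × MRP = 1.17% + 1.2073 × 7.50% = 10.22%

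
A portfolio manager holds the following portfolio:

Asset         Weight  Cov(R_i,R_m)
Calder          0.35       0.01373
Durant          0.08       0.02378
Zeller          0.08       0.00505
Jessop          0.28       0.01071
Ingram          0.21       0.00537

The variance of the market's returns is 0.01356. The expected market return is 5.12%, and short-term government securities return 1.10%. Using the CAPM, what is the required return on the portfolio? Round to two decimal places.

4.43%

β_Calder = 0.01373 / 0.01356 = 1.0125
β_Durant = 0.02378 / 0.01356 = 1.7537
β_Zeller = 0.00505 / 0.01356 = 0.3724
β_Jessop = 0.01071 / 0.01356 = 0.7898
β_Ingram = 0.00537 / 0.01356 = 0.3960
β_P = Σ w_i β_i = 0.35×1.0125 + 0.08×1.7537 + 0.08×0.3724 + 0.28×0.7898 + 0.21×0.3960 = 0.8288
MRP = 5.12% − 1.10% = 4.02%
E(R_P) = R_f + β_P × MRP = 1.10% + 0.8288 × 4.02% = 4.43%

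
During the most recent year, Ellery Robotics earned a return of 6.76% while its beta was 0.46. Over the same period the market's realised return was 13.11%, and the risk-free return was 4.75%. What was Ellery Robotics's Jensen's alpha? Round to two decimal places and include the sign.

-1.84%

Market excess return = 13.11% − 4.75% = 8.36%
CAPM benchmark = R_f + β(R_m − R_f) = 4.75% + 0.46 × 8.36% = 8.5956%
α = actual − benchmark = 6.76% − 8.5956% = -1.84%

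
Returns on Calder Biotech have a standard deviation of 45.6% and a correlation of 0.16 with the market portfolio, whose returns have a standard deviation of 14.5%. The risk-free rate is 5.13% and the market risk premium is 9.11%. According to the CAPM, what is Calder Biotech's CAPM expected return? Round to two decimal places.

9.71%

β = ρ × σ_i / σ_m = 0.16 × 45.6% / 14.5% = 0.5032
E(R) = 5.13% + 0.5032 × 9.11% = 9.71%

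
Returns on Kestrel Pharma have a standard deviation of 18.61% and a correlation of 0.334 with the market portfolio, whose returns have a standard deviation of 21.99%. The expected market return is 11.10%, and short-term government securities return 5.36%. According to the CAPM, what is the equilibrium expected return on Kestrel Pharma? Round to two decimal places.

β = ρ × σ_i / σ_m = 0.334 × 18.61% / 21.99% = 0.2827
MRP = 11.10% − 5.36% = 5.74%
E(R) = 5.36% + 0.2827 × 5.74% = 6.98%

6.98%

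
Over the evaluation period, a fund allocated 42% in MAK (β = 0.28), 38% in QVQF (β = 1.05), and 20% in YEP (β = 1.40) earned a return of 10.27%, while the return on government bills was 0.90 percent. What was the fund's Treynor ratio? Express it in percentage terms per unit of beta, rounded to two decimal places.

β_P = 0.42×0.28 + 0.38×1.05 + 0.20×1.40 = 0.7966
Treynor = (R_P − R_f) / β_P = (10.27% − 0.90%) / 0.7966 = 9.37% / 0.7966 = 11.76%

11.76%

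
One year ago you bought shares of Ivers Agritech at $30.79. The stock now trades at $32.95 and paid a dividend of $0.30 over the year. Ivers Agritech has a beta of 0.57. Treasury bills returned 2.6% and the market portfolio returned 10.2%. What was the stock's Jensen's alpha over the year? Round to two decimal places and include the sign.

Realised HPR = (P1 + D1 − P0) / P0 = (32.95 + 0.30 − 30.79) / 30.79 = 2.46 / 30.79 = 7.9896%
MRP = 10.2% − 2.6% = 7.60%
CAPM required = R_f + β·MRP = 2.6% + 0.57 × 7.6% = 6.9320%
α = realised − required = 7.9896% − 6.9320% = +1.06%

+1.06%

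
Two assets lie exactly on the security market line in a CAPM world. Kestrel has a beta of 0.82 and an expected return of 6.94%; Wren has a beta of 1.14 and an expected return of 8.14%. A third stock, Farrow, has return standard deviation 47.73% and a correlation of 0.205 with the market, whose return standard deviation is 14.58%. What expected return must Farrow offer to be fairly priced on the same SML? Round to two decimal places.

6.38%

MRP = (8.14% − 6.94%) / (1.14 − 0.82) = 3.7500%
R_f = 6.94% − 0.82 × 3.7500% = 3.8650%
β_Farrow = ρ·σ_i/σ_m = 0.205 × 47.73 / 14.58 = 0.6711
E(R_Farrow) = R_f + β × MRP = 3.8650% + 0.6711 × 3.7500% = 6.38%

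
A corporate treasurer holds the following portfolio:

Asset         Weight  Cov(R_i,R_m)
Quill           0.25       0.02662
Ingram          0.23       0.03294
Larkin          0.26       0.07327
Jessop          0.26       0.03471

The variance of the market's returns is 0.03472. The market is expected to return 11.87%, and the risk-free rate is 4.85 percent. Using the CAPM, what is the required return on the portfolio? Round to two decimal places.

β_Quill = 0.02662 / 0.03472 = 0.7667
β_Ingram = 0.03294 / 0.03472 = 0.9487
β_Larkin = 0.07327 / 0.03472 = 2.1103
β_Jessop = 0.03471 / 0.03472 = 0.9997
β_P = Σ w_i β_i = 0.25×0.7667 + 0.23×0.9487 + 0.26×2.1103 + 0.26×0.9997 = 1.2185
MRP = 11.87% − 4.85% = 7.02%
E(R_P) = R_f + β_P × MRP = 4.85% + 1.2185 × 7.02% = 13.40%

13.40%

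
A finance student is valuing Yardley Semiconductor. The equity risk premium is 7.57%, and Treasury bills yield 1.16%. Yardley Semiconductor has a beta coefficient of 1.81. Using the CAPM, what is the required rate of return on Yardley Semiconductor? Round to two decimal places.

14.86%

E(R) = R_f + β × MRP = 1.16% + 1.81 × 7.57% = 14.86%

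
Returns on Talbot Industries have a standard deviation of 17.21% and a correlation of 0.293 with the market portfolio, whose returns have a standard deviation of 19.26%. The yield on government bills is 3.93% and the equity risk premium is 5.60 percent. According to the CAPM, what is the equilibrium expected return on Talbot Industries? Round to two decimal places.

5.40%

β = ρ × σ_i / σ_m = 0.293 × 17.21% / 19.26% = 0.2618
E(R) = 3.93% + 0.2618 × 5.60% = 5.40%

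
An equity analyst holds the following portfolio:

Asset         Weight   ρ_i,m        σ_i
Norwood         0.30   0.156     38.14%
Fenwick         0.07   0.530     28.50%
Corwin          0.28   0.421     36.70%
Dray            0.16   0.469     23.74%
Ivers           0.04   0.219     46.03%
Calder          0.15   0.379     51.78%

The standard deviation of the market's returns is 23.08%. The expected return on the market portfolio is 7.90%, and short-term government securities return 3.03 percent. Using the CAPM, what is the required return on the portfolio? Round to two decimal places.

β_Norwood = 0.156 × 38.14% / 23.08% = 0.2578
β_Fenwick = 0.530 × 28.50% / 23.08% = 0.6545
β_Corwin = 0.421 × 36.70% / 23.08% = 0.6694
β_Dray = 0.469 × 23.74% / 23.08% = 0.4824
β_Ivers = 0.219 × 46.03% / 23.08% = 0.4368
β_Calder = 0.379 × 51.78% / 23.08% = 0.8503
β_P = Σ w_i β_i = 0.30×0.2578 + 0.07×0.6545 + 0.28×0.6694 + 0.16×0.4824 + 0.04×0.4368 + 0.15×0.8503 = 0.5328
MRP = 7.90% − 3.03% = 4.87%
E(R_P) = R_f + β_P × MRP = 3.03% + 0.5328 × 4.87% = 5.62%

5.62%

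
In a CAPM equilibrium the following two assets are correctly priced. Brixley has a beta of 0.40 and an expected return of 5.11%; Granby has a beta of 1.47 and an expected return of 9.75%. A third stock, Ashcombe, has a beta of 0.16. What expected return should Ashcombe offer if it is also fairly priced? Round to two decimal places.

MRP (SML slope) = (9.75% − 5.11%) / (1.47 − 0.40) = 4.64% / 1.07 = 4.3364%
R_f (intercept) = 5.11% − 0.40 × 4.3364% = 3.3754%
E(R_Ashcombe) = R_f + β × MRP = 3.3754% + 0.16 × 4.3364% = 4.07%

4.07%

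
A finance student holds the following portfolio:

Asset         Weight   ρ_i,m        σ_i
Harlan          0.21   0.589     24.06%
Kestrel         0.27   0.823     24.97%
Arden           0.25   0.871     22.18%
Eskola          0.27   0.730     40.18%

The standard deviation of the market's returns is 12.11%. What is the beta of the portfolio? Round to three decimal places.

1.757

β_Harlan = 0.589 × 24.06% / 12.11% = 1.1702
β_Kestrel = 0.823 × 24.97% / 12.11% = 1.6970
β_Arden = 0.871 × 22.18% / 12.11% = 1.5953
β_Eskola = 0.730 × 40.18% / 12.11% = 2.4221
β_P = Σ w_i β_i = 0.21×1.1702 + 0.27×1.6970 + 0.25×1.5953 + 0.27×2.4221 = 1.7567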